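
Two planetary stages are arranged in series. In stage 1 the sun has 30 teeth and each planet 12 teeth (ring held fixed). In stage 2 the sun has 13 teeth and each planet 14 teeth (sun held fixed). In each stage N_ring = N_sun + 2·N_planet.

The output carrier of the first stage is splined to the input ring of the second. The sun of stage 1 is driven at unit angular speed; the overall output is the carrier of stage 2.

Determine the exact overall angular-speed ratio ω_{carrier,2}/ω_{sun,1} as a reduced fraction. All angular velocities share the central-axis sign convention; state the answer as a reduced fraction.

Stage 1: N_ring = 30 + 2·12 = 54
Stage 1: 30(ω_s−ω_c) = −54(ω_r−ω_c),  ω_r=0, ω_s=1
Stage 1: 30(1−ω_c) = −54(0−ω_c)  ⇒  84ω_c = 30  ⇒  ω_c = 5/14
  ⇒ ω_c¹/ω_s¹ = 5/14
Stage 2: N_ring = 13 + 2·14 = 41
Stage 2: 13(ω_s−ω_c) = −41(ω_r−ω_c),  ω_s=0, ω_r=1
Stage 2: 13(0−ω_c) = −41(1−ω_c)  ⇒  54ω_c = 41  ⇒  ω_c = 41/54
  ⇒ ω_c²/ω_r² = 41/54
Coupling ω_r² = ω_c¹ ⇒ overall = 5/14 × 41/54 = 205/756

205/756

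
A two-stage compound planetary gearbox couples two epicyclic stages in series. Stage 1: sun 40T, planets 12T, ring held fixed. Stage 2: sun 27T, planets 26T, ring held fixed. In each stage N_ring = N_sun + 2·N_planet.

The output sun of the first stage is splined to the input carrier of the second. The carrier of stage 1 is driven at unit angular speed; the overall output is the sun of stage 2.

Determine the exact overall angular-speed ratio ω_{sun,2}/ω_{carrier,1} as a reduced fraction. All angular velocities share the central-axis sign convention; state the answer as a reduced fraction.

Stage 1: N_ring = 40 + 2·12 = 64
Stage 1: 40(ω_s−ω_c) = −64(ω_r−ω_c),  ω_r=0, ω_c=1
Stage 1: ω_s = 1 − (64/40)(0−1) = 13/5
  ⇒ ω_s¹/ω_c¹ = 13/5
Stage 2: N_ring = 27 + 2·26 = 79
Stage 2: 27(ω_s−ω_c) = −79(ω_r−ω_c),  ω_r=0, ω_c=1
Stage 2: ω_s = 1 − (79/27)(0−1) = 106/27
  ⇒ ω_s²/ω_c² = 106/27
Coupling ω_c² = ω_s¹ ⇒ overall = 13/5 × 106/27 = 1378/135

1378/135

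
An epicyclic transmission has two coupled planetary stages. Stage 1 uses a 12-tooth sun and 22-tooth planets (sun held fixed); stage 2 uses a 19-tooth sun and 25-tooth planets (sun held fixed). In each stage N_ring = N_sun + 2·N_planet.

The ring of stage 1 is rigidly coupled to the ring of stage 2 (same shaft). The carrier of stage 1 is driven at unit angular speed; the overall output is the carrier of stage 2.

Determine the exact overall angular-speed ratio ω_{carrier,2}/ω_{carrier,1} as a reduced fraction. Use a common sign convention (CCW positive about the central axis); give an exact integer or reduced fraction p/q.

Stage 1: N_ring = 12 + 2·22 = 56
Stage 1: 12(ω_s−ω_c) = −56(ω_r−ω_c),  ω_s=0, ω_c=1
Stage 1: ω_r = 1 − (12/56)(0−1) = 17/14
  ⇒ ω_r¹/ω_c¹ = 17/14
Stage 2: N_ring = 19 + 2·25 = 69
Stage 2: 19(ω_s−ω_c) = −69(ω_r−ω_c),  ω_s=0, ω_r=1
Stage 2: 19(0−ω_c) = −69(1−ω_c)  ⇒  88ω_c = 69  ⇒  ω_c = 69/88
  ⇒ ω_c²/ω_r² = 69/88
Coupling ω_r² = ω_r¹ ⇒ overall = 17/14 × 69/88 = 1173/1232

1173/1232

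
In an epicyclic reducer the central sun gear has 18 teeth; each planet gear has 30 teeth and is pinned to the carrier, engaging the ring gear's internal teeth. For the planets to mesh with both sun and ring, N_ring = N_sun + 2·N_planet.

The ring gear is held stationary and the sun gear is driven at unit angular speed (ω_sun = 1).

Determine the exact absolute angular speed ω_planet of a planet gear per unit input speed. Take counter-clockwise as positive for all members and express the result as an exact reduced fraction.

N_ring = 18 + 2·30 = 78
18(ω_s−ω_c) = −78(ω_r−ω_c),  ω_r=0, ω_s=1
18(1−ω_c) = −78(0−ω_c)  ⇒  96ω_c = 18  ⇒  ω_c = 3/16
sun–planet: 18·(1−3/16) = −30·(ω_p−ω_c)  ⇒  ω_p−ω_c = −(18/30)·(13/16) = -39/80
ω_p = 3/16 − 39/80 = -3/10

-3/10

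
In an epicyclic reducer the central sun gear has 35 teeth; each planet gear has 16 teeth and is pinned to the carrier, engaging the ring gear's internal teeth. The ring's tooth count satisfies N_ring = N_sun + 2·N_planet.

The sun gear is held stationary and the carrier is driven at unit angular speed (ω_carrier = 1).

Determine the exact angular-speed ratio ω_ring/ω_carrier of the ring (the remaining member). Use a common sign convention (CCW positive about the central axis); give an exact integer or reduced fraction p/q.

N_ring = 35 + 2·16 = 67
35(ω_s−ω_c) = −67(ω_r−ω_c),  ω_s=0, ω_c=1
ω_r = 1 − (35/67)(0−1) = 102/67
ω_r/ω_c = 102/67

102/67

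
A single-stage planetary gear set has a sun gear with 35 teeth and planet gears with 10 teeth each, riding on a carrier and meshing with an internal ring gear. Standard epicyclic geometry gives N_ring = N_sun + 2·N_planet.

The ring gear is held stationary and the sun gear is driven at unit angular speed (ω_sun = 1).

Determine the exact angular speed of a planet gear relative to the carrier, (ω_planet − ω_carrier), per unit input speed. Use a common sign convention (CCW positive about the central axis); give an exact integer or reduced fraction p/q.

N_ring = 35 + 2·10 = 55
35(ω_s−ω_c) = −55(ω_r−ω_c),  ω_r=0, ω_s=1
35(1−ω_c) = −55(0−ω_c)  ⇒  90ω_c = 35  ⇒  ω_c = 7/18
sun–planet: 35·(1−7/18) = −10·(ω_p−ω_c)  ⇒  ω_p−ω_c = −(35/10)·(11/18) = -77/36

-77/36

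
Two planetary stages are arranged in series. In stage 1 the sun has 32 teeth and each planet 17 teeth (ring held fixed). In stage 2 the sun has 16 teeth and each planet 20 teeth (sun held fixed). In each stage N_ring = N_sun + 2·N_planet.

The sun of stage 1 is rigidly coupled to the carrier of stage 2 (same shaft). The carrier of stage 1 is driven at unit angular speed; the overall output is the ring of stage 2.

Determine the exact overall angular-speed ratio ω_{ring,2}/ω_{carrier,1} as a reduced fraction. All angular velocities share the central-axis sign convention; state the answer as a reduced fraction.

Stage 1: N_ring = 32 + 2·17 = 66
Stage 1: 32(ω_s−ω_c) = −66(ω_r−ω_c),  ω_r=0, ω_c=1
Stage 1: ω_s = 1 − (66/32)(0−1) = 49/16
  ⇒ ω_s¹/ω_c¹ = 49/16
Stage 2: N_ring = 16 + 2·20 = 56
Stage 2: 16(ω_s−ω_c) = −56(ω_r−ω_c),  ω_s=0, ω_c=1
Stage 2: ω_r = 1 − (16/56)(0−1) = 9/7
  ⇒ ω_r²/ω_c² = 9/7
Coupling ω_c² = ω_s¹ ⇒ overall = 49/16 × 9/7 = 63/16

63/16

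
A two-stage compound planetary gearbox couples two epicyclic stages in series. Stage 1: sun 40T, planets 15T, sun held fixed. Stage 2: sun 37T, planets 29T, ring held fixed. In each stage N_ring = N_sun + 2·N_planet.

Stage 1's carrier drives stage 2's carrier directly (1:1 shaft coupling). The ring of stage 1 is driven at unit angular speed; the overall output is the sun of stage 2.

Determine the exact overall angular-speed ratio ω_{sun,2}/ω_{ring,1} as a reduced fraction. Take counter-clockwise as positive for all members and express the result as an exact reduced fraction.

84/37

Stage 1: N_ring = 40 + 2·15 = 70
Stage 1: 40(ω_s−ω_c) = −70(ω_r−ω_c),  ω_s=0, ω_r=1
Stage 1: 40(0−ω_c) = −70(1−ω_c)  ⇒  110ω_c = 70  ⇒  ω_c = 7/11
  ⇒ ω_c¹/ω_r¹ = 7/11
Stage 2: N_ring = 37 + 2·29 = 95
Stage 2: 37(ω_s−ω_c) = −95(ω_r−ω_c),  ω_r=0, ω_c=1
Stage 2: ω_s = 1 − (95/37)(0−1) = 132/37
  ⇒ ω_s²/ω_c² = 132/37
Coupling ω_c² = ω_c¹ ⇒ overall = 7/11 × 132/37 = 84/37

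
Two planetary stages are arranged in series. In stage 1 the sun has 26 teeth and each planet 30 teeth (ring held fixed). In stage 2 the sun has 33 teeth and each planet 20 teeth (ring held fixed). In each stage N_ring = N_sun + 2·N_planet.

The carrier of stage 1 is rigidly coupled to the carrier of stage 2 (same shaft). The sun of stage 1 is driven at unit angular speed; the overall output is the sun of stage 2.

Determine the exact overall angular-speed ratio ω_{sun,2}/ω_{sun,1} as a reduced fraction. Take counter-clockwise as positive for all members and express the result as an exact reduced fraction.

689/924

Stage 1: N_ring = 26 + 2·30 = 86
Stage 1: 26(ω_s−ω_c) = −86(ω_r−ω_c),  ω_r=0, ω_s=1
Stage 1: 26(1−ω_c) = −86(0−ω_c)  ⇒  112ω_c = 26  ⇒  ω_c = 13/56
  ⇒ ω_c¹/ω_s¹ = 13/56
Stage 2: N_ring = 33 + 2·20 = 73
Stage 2: 33(ω_s−ω_c) = −73(ω_r−ω_c),  ω_r=0, ω_c=1
Stage 2: ω_s = 1 − (73/33)(0−1) = 106/33
  ⇒ ω_s²/ω_c² = 106/33
Coupling ω_c² = ω_c¹ ⇒ overall = 13/56 × 106/33 = 689/924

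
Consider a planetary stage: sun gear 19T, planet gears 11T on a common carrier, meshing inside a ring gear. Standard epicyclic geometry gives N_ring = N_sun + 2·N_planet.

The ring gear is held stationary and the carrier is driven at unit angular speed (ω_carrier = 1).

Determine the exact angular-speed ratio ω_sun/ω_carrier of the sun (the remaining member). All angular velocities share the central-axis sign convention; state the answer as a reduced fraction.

N_ring = 19 + 2·11 = 41
19(ω_s−ω_c) = −41(ω_r−ω_c),  ω_r=0, ω_c=1
ω_s = 1 − (41/19)(0−1) = 60/19
ω_s/ω_c = 60/19

60/19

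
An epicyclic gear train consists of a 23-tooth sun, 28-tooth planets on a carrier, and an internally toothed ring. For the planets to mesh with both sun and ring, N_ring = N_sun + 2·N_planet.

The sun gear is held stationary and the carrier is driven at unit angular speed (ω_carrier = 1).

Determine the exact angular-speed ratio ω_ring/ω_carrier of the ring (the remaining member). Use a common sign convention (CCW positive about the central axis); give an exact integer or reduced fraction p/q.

N_ring = 23 + 2·28 = 79
23(ω_s−ω_c) = −79(ω_r−ω_c),  ω_s=0, ω_c=1
ω_r = 1 − (23/79)(0−1) = 102/79
ω_r/ω_c = 102/79

102/79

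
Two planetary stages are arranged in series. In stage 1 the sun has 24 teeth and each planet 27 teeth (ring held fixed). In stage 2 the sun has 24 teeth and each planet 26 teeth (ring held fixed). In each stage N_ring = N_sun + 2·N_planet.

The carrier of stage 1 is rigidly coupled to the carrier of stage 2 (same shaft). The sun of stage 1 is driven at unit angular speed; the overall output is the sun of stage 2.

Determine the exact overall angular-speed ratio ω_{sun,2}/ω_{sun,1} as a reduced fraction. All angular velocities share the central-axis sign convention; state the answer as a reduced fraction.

Stage 1: N_ring = 24 + 2·27 = 78
Stage 1: 24(ω_s−ω_c) = −78(ω_r−ω_c),  ω_r=0, ω_s=1
Stage 1: 24(1−ω_c) = −78(0−ω_c)  ⇒  102ω_c = 24  ⇒  ω_c = 4/17
  ⇒ ω_c¹/ω_s¹ = 4/17
Stage 2: N_ring = 24 + 2·26 = 76
Stage 2: 24(ω_s−ω_c) = −76(ω_r−ω_c),  ω_r=0, ω_c=1
Stage 2: ω_s = 1 − (76/24)(0−1) = 25/6
  ⇒ ω_s²/ω_c² = 25/6
Coupling ω_c² = ω_c¹ ⇒ overall = 4/17 × 25/6 = 50/51

50/51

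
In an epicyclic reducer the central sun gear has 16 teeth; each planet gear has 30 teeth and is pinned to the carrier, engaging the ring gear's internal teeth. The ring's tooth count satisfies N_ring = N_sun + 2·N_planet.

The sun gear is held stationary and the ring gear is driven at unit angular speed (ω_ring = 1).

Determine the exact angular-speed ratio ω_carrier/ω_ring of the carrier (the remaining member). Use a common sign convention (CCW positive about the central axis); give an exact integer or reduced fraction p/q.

N_ring = 16 + 2·30 = 76
16(ω_s−ω_c) = −76(ω_r−ω_c),  ω_s=0, ω_r=1
16(0−ω_c) = −76(1−ω_c)  ⇒  92ω_c = 76  ⇒  ω_c = 19/23
ω_c/ω_r = 19/23

19/23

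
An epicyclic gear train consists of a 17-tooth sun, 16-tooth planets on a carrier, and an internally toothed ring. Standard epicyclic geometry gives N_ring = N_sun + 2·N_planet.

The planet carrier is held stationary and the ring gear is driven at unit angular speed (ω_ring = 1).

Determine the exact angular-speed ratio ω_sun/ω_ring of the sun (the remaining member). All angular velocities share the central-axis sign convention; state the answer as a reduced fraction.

-49/17

N_ring = 17 + 2·16 = 49
17(ω_s−ω_c) = −49(ω_r−ω_c),  ω_c=0, ω_r=1
ω_s = 0 − (49/17)(1−0) = -49/17
ω_s/ω_r = -49/17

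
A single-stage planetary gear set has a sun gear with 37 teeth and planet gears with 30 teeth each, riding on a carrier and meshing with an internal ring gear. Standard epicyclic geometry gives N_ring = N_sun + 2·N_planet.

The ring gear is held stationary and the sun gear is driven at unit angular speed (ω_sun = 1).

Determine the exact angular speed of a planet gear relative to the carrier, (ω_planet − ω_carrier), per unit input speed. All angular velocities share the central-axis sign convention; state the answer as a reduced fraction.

N_ring = 37 + 2·30 = 97
37(ω_s−ω_c) = −97(ω_r−ω_c),  ω_r=0, ω_s=1
37(1−ω_c) = −97(0−ω_c)  ⇒  134ω_c = 37  ⇒  ω_c = 37/134
sun–planet: 37·(1−37/134) = −30·(ω_p−ω_c)  ⇒  ω_p−ω_c = −(37/30)·(97/134) = -3589/4020

-3589/4020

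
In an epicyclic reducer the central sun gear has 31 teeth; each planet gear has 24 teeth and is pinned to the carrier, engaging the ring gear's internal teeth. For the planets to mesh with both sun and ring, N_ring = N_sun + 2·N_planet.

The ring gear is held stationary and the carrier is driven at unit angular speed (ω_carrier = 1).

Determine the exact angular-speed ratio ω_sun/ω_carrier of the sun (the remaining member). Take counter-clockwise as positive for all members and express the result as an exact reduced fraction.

N_ring = 31 + 2·24 = 79
31(ω_s−ω_c) = −79(ω_r−ω_c),  ω_r=0, ω_c=1
ω_s = 1 − (79/31)(0−1) = 110/31
ω_s/ω_c = 110/31

110/31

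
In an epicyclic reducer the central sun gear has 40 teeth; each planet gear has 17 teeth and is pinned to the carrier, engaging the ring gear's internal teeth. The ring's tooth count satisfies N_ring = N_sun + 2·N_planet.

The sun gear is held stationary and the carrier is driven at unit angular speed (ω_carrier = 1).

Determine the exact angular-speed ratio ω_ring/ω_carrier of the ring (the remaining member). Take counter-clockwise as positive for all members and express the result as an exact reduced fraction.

57/37

N_ring = 40 + 2·17 = 74
40(ω_s−ω_c) = −74(ω_r−ω_c),  ω_s=0, ω_c=1
ω_r = 1 − (40/74)(0−1) = 57/37
ω_r/ω_c = 57/37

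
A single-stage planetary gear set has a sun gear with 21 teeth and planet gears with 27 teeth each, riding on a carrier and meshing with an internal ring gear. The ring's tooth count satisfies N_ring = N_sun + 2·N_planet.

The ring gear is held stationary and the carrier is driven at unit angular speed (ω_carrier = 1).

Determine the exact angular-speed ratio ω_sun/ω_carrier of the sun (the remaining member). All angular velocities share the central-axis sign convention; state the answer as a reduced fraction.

N_ring = 21 + 2·27 = 75
21(ω_s−ω_c) = −75(ω_r−ω_c),  ω_r=0, ω_c=1
ω_s = 1 − (75/21)(0−1) = 32/7
ω_s/ω_c = 32/7

32/7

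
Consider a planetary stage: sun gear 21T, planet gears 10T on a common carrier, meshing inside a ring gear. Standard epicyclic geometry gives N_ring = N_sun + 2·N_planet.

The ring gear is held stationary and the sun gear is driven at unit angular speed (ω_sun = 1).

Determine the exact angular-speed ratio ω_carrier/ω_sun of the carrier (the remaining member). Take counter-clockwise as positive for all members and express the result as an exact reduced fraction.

21/62

N_ring = 21 + 2·10 = 41
21(ω_s−ω_c) = −41(ω_r−ω_c),  ω_r=0, ω_s=1
21(1−ω_c) = −41(0−ω_c)  ⇒  62ω_c = 21  ⇒  ω_c = 21/62
ω_c/ω_s = 21/62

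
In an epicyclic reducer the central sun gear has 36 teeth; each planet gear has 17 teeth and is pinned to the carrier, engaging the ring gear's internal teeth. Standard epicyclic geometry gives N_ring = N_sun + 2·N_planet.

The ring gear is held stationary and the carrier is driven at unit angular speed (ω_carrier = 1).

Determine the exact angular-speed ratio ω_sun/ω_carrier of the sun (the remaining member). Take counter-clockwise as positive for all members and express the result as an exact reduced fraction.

53/18

N_ring = 36 + 2·17 = 70
36(ω_s−ω_c) = −70(ω_r−ω_c),  ω_r=0, ω_c=1
ω_s = 1 − (70/36)(0−1) = 53/18
ω_s/ω_c = 53/18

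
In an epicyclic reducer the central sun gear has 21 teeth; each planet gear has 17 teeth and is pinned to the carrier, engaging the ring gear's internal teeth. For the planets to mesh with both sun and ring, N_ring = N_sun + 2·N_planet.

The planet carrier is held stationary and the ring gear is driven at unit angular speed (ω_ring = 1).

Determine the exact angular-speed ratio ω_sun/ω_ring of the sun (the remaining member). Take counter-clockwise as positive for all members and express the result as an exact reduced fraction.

N_ring = 21 + 2·17 = 55
21(ω_s−ω_c) = −55(ω_r−ω_c),  ω_c=0, ω_r=1
ω_s = 0 − (55/21)(1−0) = -55/21
ω_s/ω_r = -55/21

-55/21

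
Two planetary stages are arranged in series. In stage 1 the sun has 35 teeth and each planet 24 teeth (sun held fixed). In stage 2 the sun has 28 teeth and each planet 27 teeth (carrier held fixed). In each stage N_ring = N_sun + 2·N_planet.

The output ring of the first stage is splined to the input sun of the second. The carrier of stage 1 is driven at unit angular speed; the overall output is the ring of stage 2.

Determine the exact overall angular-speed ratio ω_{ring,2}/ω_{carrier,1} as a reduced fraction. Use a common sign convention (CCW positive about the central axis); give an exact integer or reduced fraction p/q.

-1652/3403

Stage 1: N_ring = 35 + 2·24 = 83
Stage 1: 35(ω_s−ω_c) = −83(ω_r−ω_c),  ω_s=0, ω_c=1
Stage 1: ω_r = 1 − (35/83)(0−1) = 118/83
  ⇒ ω_r¹/ω_c¹ = 118/83
Stage 2: N_ring = 28 + 2·27 = 82
Stage 2: 28(ω_s−ω_c) = −82(ω_r−ω_c),  ω_c=0, ω_s=1
Stage 2: ω_r = 0 − (28/82)(1−0) = -14/41
  ⇒ ω_r²/ω_s² = -14/41
Coupling ω_s² = ω_r¹ ⇒ overall = 118/83 × -14/41 = -1652/3403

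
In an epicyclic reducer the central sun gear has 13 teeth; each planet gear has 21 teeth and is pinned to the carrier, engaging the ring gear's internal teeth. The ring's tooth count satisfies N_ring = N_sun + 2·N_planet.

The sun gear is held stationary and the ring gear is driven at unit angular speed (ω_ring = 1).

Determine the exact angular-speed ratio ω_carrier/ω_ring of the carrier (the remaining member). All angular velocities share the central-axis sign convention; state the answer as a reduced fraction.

55/68

N_ring = 13 + 2·21 = 55
13(ω_s−ω_c) = −55(ω_r−ω_c),  ω_s=0, ω_r=1
13(0−ω_c) = −55(1−ω_c)  ⇒  68ω_c = 55  ⇒  ω_c = 55/68
ω_c/ω_r = 55/68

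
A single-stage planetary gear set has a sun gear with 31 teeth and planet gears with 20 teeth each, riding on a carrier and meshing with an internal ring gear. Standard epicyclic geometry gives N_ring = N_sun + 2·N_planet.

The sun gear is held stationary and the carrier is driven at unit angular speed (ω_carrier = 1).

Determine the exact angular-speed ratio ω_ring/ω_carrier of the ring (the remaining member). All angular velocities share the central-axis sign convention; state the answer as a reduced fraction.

102/71

N_ring = 31 + 2·20 = 71
31(ω_s−ω_c) = −71(ω_r−ω_c),  ω_s=0, ω_c=1
ω_r = 1 − (31/71)(0−1) = 102/71
ω_r/ω_c = 102/71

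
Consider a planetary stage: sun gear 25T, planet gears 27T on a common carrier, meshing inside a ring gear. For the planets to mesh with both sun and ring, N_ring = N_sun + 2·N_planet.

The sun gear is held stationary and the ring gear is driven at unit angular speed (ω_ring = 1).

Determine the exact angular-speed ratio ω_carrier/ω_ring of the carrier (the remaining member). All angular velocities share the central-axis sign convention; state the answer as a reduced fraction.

79/104

N_ring = 25 + 2·27 = 79
25(ω_s−ω_c) = −79(ω_r−ω_c),  ω_s=0, ω_r=1
25(0−ω_c) = −79(1−ω_c)  ⇒  104ω_c = 79  ⇒  ω_c = 79/104
ω_c/ω_r = 79/104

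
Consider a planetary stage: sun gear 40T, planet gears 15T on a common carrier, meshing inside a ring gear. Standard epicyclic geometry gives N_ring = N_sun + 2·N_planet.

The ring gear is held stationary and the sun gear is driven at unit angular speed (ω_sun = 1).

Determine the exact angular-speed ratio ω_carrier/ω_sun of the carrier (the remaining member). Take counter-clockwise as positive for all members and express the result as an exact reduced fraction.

N_ring = 40 + 2·15 = 70
40(ω_s−ω_c) = −70(ω_r−ω_c),  ω_r=0, ω_s=1
40(1−ω_c) = −70(0−ω_c)  ⇒  110ω_c = 40  ⇒  ω_c = 4/11
ω_c/ω_s = 4/11

4/11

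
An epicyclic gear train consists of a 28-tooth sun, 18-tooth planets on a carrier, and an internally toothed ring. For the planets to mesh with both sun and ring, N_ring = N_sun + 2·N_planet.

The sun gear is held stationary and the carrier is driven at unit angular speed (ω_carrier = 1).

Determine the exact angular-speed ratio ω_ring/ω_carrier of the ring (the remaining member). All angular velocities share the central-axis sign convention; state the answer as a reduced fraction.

23/16

N_ring = 28 + 2·18 = 64
28(ω_s−ω_c) = −64(ω_r−ω_c),  ω_s=0, ω_c=1
ω_r = 1 − (28/64)(0−1) = 23/16
ω_r/ω_c = 23/16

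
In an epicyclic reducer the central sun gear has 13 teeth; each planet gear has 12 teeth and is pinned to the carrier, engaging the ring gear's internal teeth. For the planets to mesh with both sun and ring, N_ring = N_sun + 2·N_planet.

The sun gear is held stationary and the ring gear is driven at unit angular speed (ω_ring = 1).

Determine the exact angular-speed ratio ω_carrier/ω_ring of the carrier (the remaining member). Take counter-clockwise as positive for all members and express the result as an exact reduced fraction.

37/50

N_ring = 13 + 2·12 = 37
13(ω_s−ω_c) = −37(ω_r−ω_c),  ω_s=0, ω_r=1
13(0−ω_c) = −37(1−ω_c)  ⇒  50ω_c = 37  ⇒  ω_c = 37/50
ω_c/ω_r = 37/50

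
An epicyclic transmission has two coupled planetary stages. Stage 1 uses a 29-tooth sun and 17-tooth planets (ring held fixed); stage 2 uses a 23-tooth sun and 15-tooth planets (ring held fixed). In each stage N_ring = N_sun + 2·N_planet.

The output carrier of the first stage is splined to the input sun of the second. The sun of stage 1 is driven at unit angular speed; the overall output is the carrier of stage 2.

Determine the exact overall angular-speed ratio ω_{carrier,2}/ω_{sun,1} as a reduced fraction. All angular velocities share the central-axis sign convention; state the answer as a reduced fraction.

Stage 1: N_ring = 29 + 2·17 = 63
Stage 1: 29(ω_s−ω_c) = −63(ω_r−ω_c),  ω_r=0, ω_s=1
Stage 1: 29(1−ω_c) = −63(0−ω_c)  ⇒  92ω_c = 29  ⇒  ω_c = 29/92
  ⇒ ω_c¹/ω_s¹ = 29/92
Stage 2: N_ring = 23 + 2·15 = 53
Stage 2: 23(ω_s−ω_c) = −53(ω_r−ω_c),  ω_r=0, ω_s=1
Stage 2: 23(1−ω_c) = −53(0−ω_c)  ⇒  76ω_c = 23  ⇒  ω_c = 23/76
  ⇒ ω_c²/ω_s² = 23/76
Coupling ω_s² = ω_c¹ ⇒ overall = 29/92 × 23/76 = 29/304

29/304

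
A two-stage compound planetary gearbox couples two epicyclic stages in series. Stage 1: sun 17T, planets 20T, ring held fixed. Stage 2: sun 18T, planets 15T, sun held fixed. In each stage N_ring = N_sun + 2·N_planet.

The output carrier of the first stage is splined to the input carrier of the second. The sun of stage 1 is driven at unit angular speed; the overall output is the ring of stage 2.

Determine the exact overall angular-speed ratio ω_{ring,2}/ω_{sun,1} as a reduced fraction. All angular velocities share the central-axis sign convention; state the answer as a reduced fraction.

187/592

Stage 1: N_ring = 17 + 2·20 = 57
Stage 1: 17(ω_s−ω_c) = −57(ω_r−ω_c),  ω_r=0, ω_s=1
Stage 1: 17(1−ω_c) = −57(0−ω_c)  ⇒  74ω_c = 17  ⇒  ω_c = 17/74
  ⇒ ω_c¹/ω_s¹ = 17/74
Stage 2: N_ring = 18 + 2·15 = 48
Stage 2: 18(ω_s−ω_c) = −48(ω_r−ω_c),  ω_s=0, ω_c=1
Stage 2: ω_r = 1 − (18/48)(0−1) = 11/8
  ⇒ ω_r²/ω_c² = 11/8
Coupling ω_c² = ω_c¹ ⇒ overall = 17/74 × 11/8 = 187/592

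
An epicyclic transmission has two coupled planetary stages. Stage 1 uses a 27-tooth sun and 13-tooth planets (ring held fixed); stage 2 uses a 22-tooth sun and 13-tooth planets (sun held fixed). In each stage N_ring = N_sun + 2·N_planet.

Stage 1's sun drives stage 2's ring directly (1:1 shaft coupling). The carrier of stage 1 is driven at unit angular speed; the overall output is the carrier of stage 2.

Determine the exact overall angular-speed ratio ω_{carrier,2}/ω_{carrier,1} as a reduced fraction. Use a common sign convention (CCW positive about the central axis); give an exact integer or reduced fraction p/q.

128/63

Stage 1: N_ring = 27 + 2·13 = 53
Stage 1: 27(ω_s−ω_c) = −53(ω_r−ω_c),  ω_r=0, ω_c=1
Stage 1: ω_s = 1 − (53/27)(0−1) = 80/27
  ⇒ ω_s¹/ω_c¹ = 80/27
Stage 2: N_ring = 22 + 2·13 = 48
Stage 2: 22(ω_s−ω_c) = −48(ω_r−ω_c),  ω_s=0, ω_r=1
Stage 2: 22(0−ω_c) = −48(1−ω_c)  ⇒  70ω_c = 48  ⇒  ω_c = 24/35
  ⇒ ω_c²/ω_r² = 24/35
Coupling ω_r² = ω_s¹ ⇒ overall = 80/27 × 24/35 = 128/63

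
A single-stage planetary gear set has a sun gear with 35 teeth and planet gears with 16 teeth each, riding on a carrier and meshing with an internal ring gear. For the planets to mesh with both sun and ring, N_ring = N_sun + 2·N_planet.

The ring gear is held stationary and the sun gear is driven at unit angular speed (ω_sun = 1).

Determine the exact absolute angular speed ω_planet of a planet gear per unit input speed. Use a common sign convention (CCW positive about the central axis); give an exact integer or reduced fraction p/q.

-35/32

N_ring = 35 + 2·16 = 67
35(ω_s−ω_c) = −67(ω_r−ω_c),  ω_r=0, ω_s=1
35(1−ω_c) = −67(0−ω_c)  ⇒  102ω_c = 35  ⇒  ω_c = 35/102
sun–planet: 35·(1−35/102) = −16·(ω_p−ω_c)  ⇒  ω_p−ω_c = −(35/16)·(67/102) = -2345/1632
ω_p = 35/102 − 2345/1632 = -35/32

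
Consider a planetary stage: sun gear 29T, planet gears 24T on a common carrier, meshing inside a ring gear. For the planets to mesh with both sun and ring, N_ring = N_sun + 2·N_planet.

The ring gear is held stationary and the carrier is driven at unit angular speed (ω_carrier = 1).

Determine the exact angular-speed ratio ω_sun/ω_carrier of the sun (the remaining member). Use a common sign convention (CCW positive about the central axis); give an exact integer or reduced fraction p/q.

N_ring = 29 + 2·24 = 77
29(ω_s−ω_c) = −77(ω_r−ω_c),  ω_r=0, ω_c=1
ω_s = 1 − (77/29)(0−1) = 106/29
ω_s/ω_c = 106/29

106/29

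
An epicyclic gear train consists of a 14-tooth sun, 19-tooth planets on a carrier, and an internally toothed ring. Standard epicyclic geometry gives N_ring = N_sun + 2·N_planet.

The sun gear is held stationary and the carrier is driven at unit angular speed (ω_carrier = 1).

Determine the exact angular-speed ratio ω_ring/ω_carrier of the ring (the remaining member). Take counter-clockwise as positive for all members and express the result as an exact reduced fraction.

33/26

N_ring = 14 + 2·19 = 52
14(ω_s−ω_c) = −52(ω_r−ω_c),  ω_s=0, ω_c=1
ω_r = 1 − (14/52)(0−1) = 33/26
ω_r/ω_c = 33/26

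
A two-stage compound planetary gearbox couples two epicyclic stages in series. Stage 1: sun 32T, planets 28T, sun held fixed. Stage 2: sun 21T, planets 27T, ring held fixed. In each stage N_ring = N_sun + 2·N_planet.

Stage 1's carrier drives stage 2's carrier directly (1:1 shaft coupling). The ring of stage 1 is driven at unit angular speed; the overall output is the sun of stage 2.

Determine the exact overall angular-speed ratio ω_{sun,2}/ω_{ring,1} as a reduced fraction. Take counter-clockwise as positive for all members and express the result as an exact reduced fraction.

Stage 1: N_ring = 32 + 2·28 = 88
Stage 1: 32(ω_s−ω_c) = −88(ω_r−ω_c),  ω_s=0, ω_r=1
Stage 1: 32(0−ω_c) = −88(1−ω_c)  ⇒  120ω_c = 88  ⇒  ω_c = 11/15
  ⇒ ω_c¹/ω_r¹ = 11/15
Stage 2: N_ring = 21 + 2·27 = 75
Stage 2: 21(ω_s−ω_c) = −75(ω_r−ω_c),  ω_r=0, ω_c=1
Stage 2: ω_s = 1 − (75/21)(0−1) = 32/7
  ⇒ ω_s²/ω_c² = 32/7
Coupling ω_c² = ω_c¹ ⇒ overall = 11/15 × 32/7 = 352/105

352/105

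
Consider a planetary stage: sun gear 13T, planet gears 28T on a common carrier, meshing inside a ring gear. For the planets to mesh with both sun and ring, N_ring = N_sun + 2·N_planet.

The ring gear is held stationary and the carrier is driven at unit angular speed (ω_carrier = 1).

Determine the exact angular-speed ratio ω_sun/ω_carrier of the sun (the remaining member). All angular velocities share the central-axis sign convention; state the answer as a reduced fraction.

N_ring = 13 + 2·28 = 69
13(ω_s−ω_c) = −69(ω_r−ω_c),  ω_r=0, ω_c=1
ω_s = 1 − (69/13)(0−1) = 82/13
ω_s/ω_c = 82/13

82/13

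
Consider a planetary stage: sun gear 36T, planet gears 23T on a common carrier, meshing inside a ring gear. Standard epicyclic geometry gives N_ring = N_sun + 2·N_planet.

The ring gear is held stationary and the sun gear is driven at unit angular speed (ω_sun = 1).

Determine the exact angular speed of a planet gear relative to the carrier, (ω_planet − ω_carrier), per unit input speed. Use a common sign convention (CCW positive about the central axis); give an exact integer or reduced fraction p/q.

N_ring = 36 + 2·23 = 82
36(ω_s−ω_c) = −82(ω_r−ω_c),  ω_r=0, ω_s=1
36(1−ω_c) = −82(0−ω_c)  ⇒  118ω_c = 36  ⇒  ω_c = 18/59
sun–planet: 36·(1−18/59) = −23·(ω_p−ω_c)  ⇒  ω_p−ω_c = −(36/23)·(41/59) = -1476/1357

-1476/1357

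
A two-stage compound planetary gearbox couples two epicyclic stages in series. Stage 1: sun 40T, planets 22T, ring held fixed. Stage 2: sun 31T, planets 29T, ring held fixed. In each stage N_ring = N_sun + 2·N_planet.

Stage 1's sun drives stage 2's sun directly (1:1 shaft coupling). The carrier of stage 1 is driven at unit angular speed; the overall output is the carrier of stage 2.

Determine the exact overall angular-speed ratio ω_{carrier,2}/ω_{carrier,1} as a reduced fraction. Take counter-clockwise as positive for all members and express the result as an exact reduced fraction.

961/1200

Stage 1: N_ring = 40 + 2·22 = 84
Stage 1: 40(ω_s−ω_c) = −84(ω_r−ω_c),  ω_r=0, ω_c=1
Stage 1: ω_s = 1 − (84/40)(0−1) = 31/10
  ⇒ ω_s¹/ω_c¹ = 31/10
Stage 2: N_ring = 31 + 2·29 = 89
Stage 2: 31(ω_s−ω_c) = −89(ω_r−ω_c),  ω_r=0, ω_s=1
Stage 2: 31(1−ω_c) = −89(0−ω_c)  ⇒  120ω_c = 31  ⇒  ω_c = 31/120
  ⇒ ω_c²/ω_s² = 31/120
Coupling ω_s² = ω_s¹ ⇒ overall = 31/10 × 31/120 = 961/1200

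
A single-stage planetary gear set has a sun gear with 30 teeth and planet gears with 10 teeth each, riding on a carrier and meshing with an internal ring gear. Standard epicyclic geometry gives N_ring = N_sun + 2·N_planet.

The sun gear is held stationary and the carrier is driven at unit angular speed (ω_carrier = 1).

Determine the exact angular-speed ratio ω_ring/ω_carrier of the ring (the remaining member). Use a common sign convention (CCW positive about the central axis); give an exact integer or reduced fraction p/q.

N_ring = 30 + 2·10 = 50
30(ω_s−ω_c) = −50(ω_r−ω_c),  ω_s=0, ω_c=1
ω_r = 1 − (30/50)(0−1) = 8/5
ω_r/ω_c = 8/5

8/5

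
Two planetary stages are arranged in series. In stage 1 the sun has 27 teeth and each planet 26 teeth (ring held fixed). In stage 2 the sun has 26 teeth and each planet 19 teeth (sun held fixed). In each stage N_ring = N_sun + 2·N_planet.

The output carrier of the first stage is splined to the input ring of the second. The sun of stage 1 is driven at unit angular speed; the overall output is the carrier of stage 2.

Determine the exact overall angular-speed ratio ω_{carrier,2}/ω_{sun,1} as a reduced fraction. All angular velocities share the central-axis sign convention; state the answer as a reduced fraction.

48/265

Stage 1: N_ring = 27 + 2·26 = 79
Stage 1: 27(ω_s−ω_c) = −79(ω_r−ω_c),  ω_r=0, ω_s=1
Stage 1: 27(1−ω_c) = −79(0−ω_c)  ⇒  106ω_c = 27  ⇒  ω_c = 27/106
  ⇒ ω_c¹/ω_s¹ = 27/106
Stage 2: N_ring = 26 + 2·19 = 64
Stage 2: 26(ω_s−ω_c) = −64(ω_r−ω_c),  ω_s=0, ω_r=1
Stage 2: 26(0−ω_c) = −64(1−ω_c)  ⇒  90ω_c = 64  ⇒  ω_c = 32/45
  ⇒ ω_c²/ω_r² = 32/45
Coupling ω_r² = ω_c¹ ⇒ overall = 27/106 × 32/45 = 48/265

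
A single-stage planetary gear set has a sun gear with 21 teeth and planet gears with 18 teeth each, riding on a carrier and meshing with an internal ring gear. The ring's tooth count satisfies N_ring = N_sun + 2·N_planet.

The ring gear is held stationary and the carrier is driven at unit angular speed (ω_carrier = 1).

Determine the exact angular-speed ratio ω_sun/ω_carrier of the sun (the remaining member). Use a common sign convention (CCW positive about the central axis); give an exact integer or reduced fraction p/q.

26/7

N_ring = 21 + 2·18 = 57
21(ω_s−ω_c) = −57(ω_r−ω_c),  ω_r=0, ω_c=1
ω_s = 1 − (57/21)(0−1) = 26/7
ω_s/ω_c = 26/7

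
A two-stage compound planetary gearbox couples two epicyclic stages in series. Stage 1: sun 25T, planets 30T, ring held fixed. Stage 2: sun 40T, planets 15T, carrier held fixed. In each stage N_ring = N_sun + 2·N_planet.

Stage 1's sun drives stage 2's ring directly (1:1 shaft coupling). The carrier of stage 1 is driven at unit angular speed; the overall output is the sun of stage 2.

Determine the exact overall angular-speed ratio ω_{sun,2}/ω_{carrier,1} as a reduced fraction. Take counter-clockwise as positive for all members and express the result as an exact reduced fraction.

Stage 1: N_ring = 25 + 2·30 = 85
Stage 1: 25(ω_s−ω_c) = −85(ω_r−ω_c),  ω_r=0, ω_c=1
Stage 1: ω_s = 1 − (85/25)(0−1) = 22/5
  ⇒ ω_s¹/ω_c¹ = 22/5
Stage 2: N_ring = 40 + 2·15 = 70
Stage 2: 40(ω_s−ω_c) = −70(ω_r−ω_c),  ω_c=0, ω_r=1
Stage 2: ω_s = 0 − (70/40)(1−0) = -7/4
  ⇒ ω_s²/ω_r² = -7/4
Coupling ω_r² = ω_s¹ ⇒ overall = 22/5 × -7/4 = -77/10

-77/10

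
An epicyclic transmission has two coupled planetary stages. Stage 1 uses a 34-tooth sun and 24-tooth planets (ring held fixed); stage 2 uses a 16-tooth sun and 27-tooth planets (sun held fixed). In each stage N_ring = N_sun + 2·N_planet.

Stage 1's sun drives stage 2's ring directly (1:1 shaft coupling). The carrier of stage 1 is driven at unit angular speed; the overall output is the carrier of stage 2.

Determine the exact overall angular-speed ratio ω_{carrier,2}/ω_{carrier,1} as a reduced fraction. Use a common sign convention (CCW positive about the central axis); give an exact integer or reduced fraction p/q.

Stage 1: N_ring = 34 + 2·24 = 82
Stage 1: 34(ω_s−ω_c) = −82(ω_r−ω_c),  ω_r=0, ω_c=1
Stage 1: ω_s = 1 − (82/34)(0−1) = 58/17
  ⇒ ω_s¹/ω_c¹ = 58/17
Stage 2: N_ring = 16 + 2·27 = 70
Stage 2: 16(ω_s−ω_c) = −70(ω_r−ω_c),  ω_s=0, ω_r=1
Stage 2: 16(0−ω_c) = −70(1−ω_c)  ⇒  86ω_c = 70  ⇒  ω_c = 35/43
  ⇒ ω_c²/ω_r² = 35/43
Coupling ω_r² = ω_s¹ ⇒ overall = 58/17 × 35/43 = 2030/731

2030/731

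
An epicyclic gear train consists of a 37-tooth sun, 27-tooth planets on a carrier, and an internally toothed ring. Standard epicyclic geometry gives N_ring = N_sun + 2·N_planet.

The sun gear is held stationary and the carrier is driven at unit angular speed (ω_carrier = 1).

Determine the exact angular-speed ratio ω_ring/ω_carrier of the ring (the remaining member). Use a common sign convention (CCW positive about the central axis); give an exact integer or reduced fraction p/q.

128/91

N_ring = 37 + 2·27 = 91
37(ω_s−ω_c) = −91(ω_r−ω_c),  ω_s=0, ω_c=1
ω_r = 1 − (37/91)(0−1) = 128/91
ω_r/ω_c = 128/91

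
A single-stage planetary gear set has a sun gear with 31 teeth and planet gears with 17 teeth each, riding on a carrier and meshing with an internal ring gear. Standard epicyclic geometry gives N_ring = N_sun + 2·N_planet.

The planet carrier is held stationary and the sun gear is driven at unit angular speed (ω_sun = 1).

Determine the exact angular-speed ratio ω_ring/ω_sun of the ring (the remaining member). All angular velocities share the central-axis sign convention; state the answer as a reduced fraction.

-31/65

N_ring = 31 + 2·17 = 65
31(ω_s−ω_c) = −65(ω_r−ω_c),  ω_c=0, ω_s=1
ω_r = 0 − (31/65)(1−0) = -31/65
ω_r/ω_s = -31/65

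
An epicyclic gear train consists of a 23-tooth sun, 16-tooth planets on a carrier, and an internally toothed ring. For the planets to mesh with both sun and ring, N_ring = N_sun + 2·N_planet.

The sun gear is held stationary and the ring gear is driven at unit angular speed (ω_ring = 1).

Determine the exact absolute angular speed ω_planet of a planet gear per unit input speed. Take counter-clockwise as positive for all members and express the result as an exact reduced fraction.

N_ring = 23 + 2·16 = 55
23(ω_s−ω_c) = −55(ω_r−ω_c),  ω_s=0, ω_r=1
23(0−ω_c) = −55(1−ω_c)  ⇒  78ω_c = 55  ⇒  ω_c = 55/78
sun–planet: 23·(0−55/78) = −16·(ω_p−ω_c)  ⇒  ω_p−ω_c = −(23/16)·(-55/78) = 1265/1248
ω_p = 55/78 + 1265/1248 = 55/32

55/32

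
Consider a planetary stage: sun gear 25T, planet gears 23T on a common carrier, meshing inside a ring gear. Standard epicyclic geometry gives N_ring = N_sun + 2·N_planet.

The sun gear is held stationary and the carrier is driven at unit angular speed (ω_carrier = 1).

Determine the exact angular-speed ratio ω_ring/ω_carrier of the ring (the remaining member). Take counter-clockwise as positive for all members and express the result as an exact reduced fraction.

N_ring = 25 + 2·23 = 71
25(ω_s−ω_c) = −71(ω_r−ω_c),  ω_s=0, ω_c=1
ω_r = 1 − (25/71)(0−1) = 96/71
ω_r/ω_c = 96/71

96/71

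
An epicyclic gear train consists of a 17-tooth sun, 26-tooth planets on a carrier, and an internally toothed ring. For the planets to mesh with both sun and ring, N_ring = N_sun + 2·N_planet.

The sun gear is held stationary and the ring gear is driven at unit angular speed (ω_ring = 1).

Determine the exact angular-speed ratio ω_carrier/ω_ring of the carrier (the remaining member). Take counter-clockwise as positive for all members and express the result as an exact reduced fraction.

N_ring = 17 + 2·26 = 69
17(ω_s−ω_c) = −69(ω_r−ω_c),  ω_s=0, ω_r=1
17(0−ω_c) = −69(1−ω_c)  ⇒  86ω_c = 69  ⇒  ω_c = 69/86
ω_c/ω_r = 69/86

69/86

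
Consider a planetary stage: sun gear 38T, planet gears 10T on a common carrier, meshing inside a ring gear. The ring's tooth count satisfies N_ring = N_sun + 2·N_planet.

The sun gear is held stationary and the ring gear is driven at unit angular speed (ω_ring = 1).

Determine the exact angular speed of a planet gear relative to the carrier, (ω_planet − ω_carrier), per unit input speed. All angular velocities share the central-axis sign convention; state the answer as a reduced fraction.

N_ring = 38 + 2·10 = 58
38(ω_s−ω_c) = −58(ω_r−ω_c),  ω_s=0, ω_r=1
38(0−ω_c) = −58(1−ω_c)  ⇒  96ω_c = 58  ⇒  ω_c = 29/48
sun–planet: 38·(0−29/48) = −10·(ω_p−ω_c)  ⇒  ω_p−ω_c = −(38/10)·(-29/48) = 551/240

551/240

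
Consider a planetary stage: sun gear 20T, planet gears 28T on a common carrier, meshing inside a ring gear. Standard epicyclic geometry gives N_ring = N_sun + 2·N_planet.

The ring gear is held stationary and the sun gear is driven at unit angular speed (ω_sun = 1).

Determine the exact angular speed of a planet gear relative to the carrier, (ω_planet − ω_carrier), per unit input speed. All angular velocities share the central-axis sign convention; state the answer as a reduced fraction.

N_ring = 20 + 2·28 = 76
20(ω_s−ω_c) = −76(ω_r−ω_c),  ω_r=0, ω_s=1
20(1−ω_c) = −76(0−ω_c)  ⇒  96ω_c = 20  ⇒  ω_c = 5/24
sun–planet: 20·(1−5/24) = −28·(ω_p−ω_c)  ⇒  ω_p−ω_c = −(20/28)·(19/24) = -95/168

-95/168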